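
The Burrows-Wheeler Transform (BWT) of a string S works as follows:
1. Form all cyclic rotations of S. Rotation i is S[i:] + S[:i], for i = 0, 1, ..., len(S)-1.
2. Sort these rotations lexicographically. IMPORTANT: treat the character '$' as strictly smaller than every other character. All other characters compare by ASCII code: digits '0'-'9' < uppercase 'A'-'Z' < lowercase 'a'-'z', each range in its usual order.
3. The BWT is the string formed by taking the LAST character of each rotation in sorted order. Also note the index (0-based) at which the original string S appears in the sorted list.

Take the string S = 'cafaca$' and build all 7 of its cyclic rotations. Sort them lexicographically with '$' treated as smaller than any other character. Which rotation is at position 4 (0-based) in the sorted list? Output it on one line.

Answer: ca$cafa

Derivation:
All 7 rotations (rotation i = S[i:]+S[:i]):
  rot[0] = cafaca$
  rot[1] = afaca$c
  rot[2] = faca$ca
  rot[3] = aca$caf
  rot[4] = ca$cafa
  rot[5] = a$cafac
  rot[6] = $cafaca
Sorted (with $ < everything):
  sorted[0] = $cafaca
  sorted[1] = a$cafac
  sorted[2] = aca$caf
  sorted[3] = afaca$c
  sorted[4] = ca$cafa
  sorted[5] = cafaca$
  sorted[6] = faca$ca
sorted[4] = ca$cafa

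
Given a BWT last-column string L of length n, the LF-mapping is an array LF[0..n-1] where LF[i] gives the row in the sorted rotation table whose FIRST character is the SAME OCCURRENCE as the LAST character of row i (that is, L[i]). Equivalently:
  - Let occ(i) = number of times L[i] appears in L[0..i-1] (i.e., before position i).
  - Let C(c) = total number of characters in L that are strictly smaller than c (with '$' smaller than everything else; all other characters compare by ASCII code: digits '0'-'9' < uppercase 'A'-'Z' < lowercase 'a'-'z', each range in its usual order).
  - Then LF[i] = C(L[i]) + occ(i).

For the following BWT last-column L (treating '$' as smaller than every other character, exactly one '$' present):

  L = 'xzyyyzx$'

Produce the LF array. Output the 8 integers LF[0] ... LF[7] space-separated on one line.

Answer: 1 6 3 4 5 7 2 0

Derivation:
Char counts: '$':1, 'x':2, 'y':3, 'z':2
C (first-col start): C('$')=0, C('x')=1, C('y')=3, C('z')=6
L[0]='x': occ=0, LF[0]=C('x')+0=1+0=1
L[1]='z': occ=0, LF[1]=C('z')+0=6+0=6
L[2]='y': occ=0, LF[2]=C('y')+0=3+0=3
L[3]='y': occ=1, LF[3]=C('y')+1=3+1=4
L[4]='y': occ=2, LF[4]=C('y')+2=3+2=5
L[5]='z': occ=1, LF[5]=C('z')+1=6+1=7
L[6]='x': occ=1, LF[6]=C('x')+1=1+1=2
L[7]='$': occ=0, LF[7]=C('$')+0=0+0=0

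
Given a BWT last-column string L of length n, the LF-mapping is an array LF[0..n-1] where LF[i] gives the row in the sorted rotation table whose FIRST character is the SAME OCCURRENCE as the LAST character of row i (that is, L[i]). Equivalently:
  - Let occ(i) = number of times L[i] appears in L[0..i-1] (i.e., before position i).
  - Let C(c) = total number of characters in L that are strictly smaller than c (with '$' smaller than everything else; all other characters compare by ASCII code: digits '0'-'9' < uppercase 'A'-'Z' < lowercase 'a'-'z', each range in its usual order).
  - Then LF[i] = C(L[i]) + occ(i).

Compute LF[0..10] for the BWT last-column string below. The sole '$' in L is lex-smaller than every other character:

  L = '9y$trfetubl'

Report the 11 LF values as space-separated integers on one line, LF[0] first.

Answer: 1 10 0 7 6 4 3 8 9 2 5

Derivation:
Char counts: '$':1, '9':1, 'b':1, 'e':1, 'f':1, 'l':1, 'r':1, 't':2, 'u':1, 'y':1
C (first-col start): C('$')=0, C('9')=1, C('b')=2, C('e')=3, C('f')=4, C('l')=5, C('r')=6, C('t')=7, C('u')=9, C('y')=10
L[0]='9': occ=0, LF[0]=C('9')+0=1+0=1
L[1]='y': occ=0, LF[1]=C('y')+0=10+0=10
L[2]='$': occ=0, LF[2]=C('$')+0=0+0=0
L[3]='t': occ=0, LF[3]=C('t')+0=7+0=7
L[4]='r': occ=0, LF[4]=C('r')+0=6+0=6
L[5]='f': occ=0, LF[5]=C('f')+0=4+0=4
L[6]='e': occ=0, LF[6]=C('e')+0=3+0=3
L[7]='t': occ=1, LF[7]=C('t')+1=7+1=8
L[8]='u': occ=0, LF[8]=C('u')+0=9+0=9
L[9]='b': occ=0, LF[9]=C('b')+0=2+0=2
L[10]='l': occ=0, LF[10]=C('l')+0=5+0=5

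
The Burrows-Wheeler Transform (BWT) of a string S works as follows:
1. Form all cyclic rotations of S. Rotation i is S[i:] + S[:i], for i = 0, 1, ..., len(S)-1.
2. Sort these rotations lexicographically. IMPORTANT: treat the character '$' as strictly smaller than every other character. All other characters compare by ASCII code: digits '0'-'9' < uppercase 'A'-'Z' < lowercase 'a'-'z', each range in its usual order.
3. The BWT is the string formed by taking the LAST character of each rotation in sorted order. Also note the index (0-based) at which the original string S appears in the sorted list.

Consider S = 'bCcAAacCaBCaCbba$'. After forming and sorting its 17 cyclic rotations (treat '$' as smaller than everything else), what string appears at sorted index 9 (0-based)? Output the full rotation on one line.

Answer: aBCaCbba$bCcAAacC

Derivation:
All 17 rotations (rotation i = S[i:]+S[:i]):
  rot[0] = bCcAAacCaBCaCbba$
  rot[1] = CcAAacCaBCaCbba$b
  rot[2] = cAAacCaBCaCbba$bC
  rot[3] = AAacCaBCaCbba$bCc
  rot[4] = AacCaBCaCbba$bCcA
  rot[5] = acCaBCaCbba$bCcAA
  rot[6] = cCaBCaCbba$bCcAAa
  rot[7] = CaBCaCbba$bCcAAac
  rot[8] = aBCaCbba$bCcAAacC
  rot[9] = BCaCbba$bCcAAacCa
  rot[10] = CaCbba$bCcAAacCaB
  rot[11] = aCbba$bCcAAacCaBC
  rot[12] = Cbba$bCcAAacCaBCa
  rot[13] = bba$bCcAAacCaBCaC
  rot[14] = ba$bCcAAacCaBCaCb
  rot[15] = a$bCcAAacCaBCaCbb
  rot[16] = $bCcAAacCaBCaCbba
Sorted (with $ < everything):
  sorted[0] = $bCcAAacCaBCaCbba
  sorted[1] = AAacCaBCaCbba$bCc
  sorted[2] = AacCaBCaCbba$bCcA
  sorted[3] = BCaCbba$bCcAAacCa
  sorted[4] = CaBCaCbba$bCcAAac
  sorted[5] = CaCbba$bCcAAacCaB
  sorted[6] = Cbba$bCcAAacCaBCa
  sorted[7] = CcAAacCaBCaCbba$b
  sorted[8] = a$bCcAAacCaBCaCbb
  sorted[9] = aBCaCbba$bCcAAacC
  sorted[10] = aCbba$bCcAAacCaBC
  sorted[11] = acCaBCaCbba$bCcAA
  sorted[12] = bCcAAacCaBCaCbba$
  sorted[13] = ba$bCcAAacCaBCaCb
  sorted[14] = bba$bCcAAacCaBCaC
  sorted[15] = cAAacCaBCaCbba$bC
  sorted[16] = cCaBCaCbba$bCcAAa
sorted[9] = aBCaCbba$bCcAAacC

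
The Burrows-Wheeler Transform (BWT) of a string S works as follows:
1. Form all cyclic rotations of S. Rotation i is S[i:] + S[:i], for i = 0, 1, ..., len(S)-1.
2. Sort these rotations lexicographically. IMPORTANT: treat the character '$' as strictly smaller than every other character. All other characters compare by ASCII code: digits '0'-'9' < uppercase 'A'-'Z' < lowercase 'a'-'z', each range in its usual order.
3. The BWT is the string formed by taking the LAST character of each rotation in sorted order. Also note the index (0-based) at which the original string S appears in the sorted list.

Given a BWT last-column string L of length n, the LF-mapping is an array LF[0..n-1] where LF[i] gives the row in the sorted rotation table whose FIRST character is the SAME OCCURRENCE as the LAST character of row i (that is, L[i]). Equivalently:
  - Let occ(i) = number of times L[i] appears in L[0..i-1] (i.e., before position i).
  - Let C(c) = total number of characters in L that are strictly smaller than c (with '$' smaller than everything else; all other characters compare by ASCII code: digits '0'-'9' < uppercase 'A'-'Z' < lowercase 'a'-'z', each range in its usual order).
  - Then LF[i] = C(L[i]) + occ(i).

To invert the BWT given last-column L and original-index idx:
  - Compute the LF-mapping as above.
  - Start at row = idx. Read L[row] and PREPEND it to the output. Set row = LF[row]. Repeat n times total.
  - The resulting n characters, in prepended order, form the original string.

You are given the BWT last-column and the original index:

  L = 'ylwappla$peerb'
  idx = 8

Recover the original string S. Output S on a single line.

Answer: pepperwallaby$

Derivation:
LF mapping: 13 6 12 1 8 9 7 2 0 10 4 5 11 3
Walk LF starting at row 8, prepending L[row]:
  step 1: row=8, L[8]='$', prepend. Next row=LF[8]=0
  step 2: row=0, L[0]='y', prepend. Next row=LF[0]=13
  step 3: row=13, L[13]='b', prepend. Next row=LF[13]=3
  step 4: row=3, L[3]='a', prepend. Next row=LF[3]=1
  step 5: row=1, L[1]='l', prepend. Next row=LF[1]=6
  step 6: row=6, L[6]='l', prepend. Next row=LF[6]=7
  step 7: row=7, L[7]='a', prepend. Next row=LF[7]=2
  step 8: row=2, L[2]='w', prepend. Next row=LF[2]=12
  step 9: row=12, L[12]='r', prepend. Next row=LF[12]=11
  step 10: row=11, L[11]='e', prepend. Next row=LF[11]=5
  step 11: row=5, L[5]='p', prepend. Next row=LF[5]=9
  step 12: row=9, L[9]='p', prepend. Next row=LF[9]=10
  step 13: row=10, L[10]='e', prepend. Next row=LF[10]=4
  step 14: row=4, L[4]='p', prepend. Next row=LF[4]=8
Reversed output: pepperwallaby$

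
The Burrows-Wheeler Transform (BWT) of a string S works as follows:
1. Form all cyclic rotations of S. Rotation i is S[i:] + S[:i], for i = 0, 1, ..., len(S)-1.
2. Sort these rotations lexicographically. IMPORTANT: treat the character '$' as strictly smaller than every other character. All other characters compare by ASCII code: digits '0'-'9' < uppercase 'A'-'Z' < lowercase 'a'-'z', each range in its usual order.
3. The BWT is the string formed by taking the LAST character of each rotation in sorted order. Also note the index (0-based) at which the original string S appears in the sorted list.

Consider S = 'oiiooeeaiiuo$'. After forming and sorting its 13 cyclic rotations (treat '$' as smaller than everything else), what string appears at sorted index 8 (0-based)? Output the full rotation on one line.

Answer: o$oiiooeeaiiu

Derivation:
All 13 rotations (rotation i = S[i:]+S[:i]):
  rot[0] = oiiooeeaiiuo$
  rot[1] = iiooeeaiiuo$o
  rot[2] = iooeeaiiuo$oi
  rot[3] = ooeeaiiuo$oii
  rot[4] = oeeaiiuo$oiio
  rot[5] = eeaiiuo$oiioo
  rot[6] = eaiiuo$oiiooe
  rot[7] = aiiuo$oiiooee
  rot[8] = iiuo$oiiooeea
  rot[9] = iuo$oiiooeeai
  rot[10] = uo$oiiooeeaii
  rot[11] = o$oiiooeeaiiu
  rot[12] = $oiiooeeaiiuo
Sorted (with $ < everything):
  sorted[0] = $oiiooeeaiiuo
  sorted[1] = aiiuo$oiiooee
  sorted[2] = eaiiuo$oiiooe
  sorted[3] = eeaiiuo$oiioo
  sorted[4] = iiooeeaiiuo$o
  sorted[5] = iiuo$oiiooeea
  sorted[6] = iooeeaiiuo$oi
  sorted[7] = iuo$oiiooeeai
  sorted[8] = o$oiiooeeaiiu
  sorted[9] = oeeaiiuo$oiio
  sorted[10] = oiiooeeaiiuo$
  sorted[11] = ooeeaiiuo$oii
  sorted[12] = uo$oiiooeeaii
sorted[8] = o$oiiooeeaiiu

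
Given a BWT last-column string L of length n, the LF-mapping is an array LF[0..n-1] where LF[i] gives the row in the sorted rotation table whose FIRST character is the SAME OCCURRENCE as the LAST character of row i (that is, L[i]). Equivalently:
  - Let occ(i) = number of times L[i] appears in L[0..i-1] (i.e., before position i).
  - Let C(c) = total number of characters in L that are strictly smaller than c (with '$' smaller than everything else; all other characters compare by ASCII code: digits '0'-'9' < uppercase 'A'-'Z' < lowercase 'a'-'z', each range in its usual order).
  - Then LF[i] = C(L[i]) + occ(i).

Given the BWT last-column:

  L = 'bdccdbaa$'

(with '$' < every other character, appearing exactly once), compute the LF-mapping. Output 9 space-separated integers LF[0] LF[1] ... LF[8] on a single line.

Answer: 3 7 5 6 8 4 1 2 0

Derivation:
Char counts: '$':1, 'a':2, 'b':2, 'c':2, 'd':2
C (first-col start): C('$')=0, C('a')=1, C('b')=3, C('c')=5, C('d')=7
L[0]='b': occ=0, LF[0]=C('b')+0=3+0=3
L[1]='d': occ=0, LF[1]=C('d')+0=7+0=7
L[2]='c': occ=0, LF[2]=C('c')+0=5+0=5
L[3]='c': occ=1, LF[3]=C('c')+1=5+1=6
L[4]='d': occ=1, LF[4]=C('d')+1=7+1=8
L[5]='b': occ=1, LF[5]=C('b')+1=3+1=4
L[6]='a': occ=0, LF[6]=C('a')+0=1+0=1
L[7]='a': occ=1, LF[7]=C('a')+1=1+1=2
L[8]='$': occ=0, LF[8]=C('$')+0=0+0=0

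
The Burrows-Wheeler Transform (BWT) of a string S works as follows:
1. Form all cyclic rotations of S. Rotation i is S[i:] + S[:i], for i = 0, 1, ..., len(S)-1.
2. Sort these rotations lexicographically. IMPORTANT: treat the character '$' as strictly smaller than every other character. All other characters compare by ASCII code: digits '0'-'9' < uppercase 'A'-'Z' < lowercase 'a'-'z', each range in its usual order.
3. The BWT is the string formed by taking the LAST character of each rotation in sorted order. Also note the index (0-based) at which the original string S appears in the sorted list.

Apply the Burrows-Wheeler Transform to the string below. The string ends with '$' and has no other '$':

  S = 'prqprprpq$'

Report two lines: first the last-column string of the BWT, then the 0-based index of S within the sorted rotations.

Answer: qrrq$prppp
4

Derivation:
All 10 rotations (rotation i = S[i:]+S[:i]):
  rot[0] = prqprprpq$
  rot[1] = rqprprpq$p
  rot[2] = qprprpq$pr
  rot[3] = prprpq$prq
  rot[4] = rprpq$prqp
  rot[5] = prpq$prqpr
  rot[6] = rpq$prqprp
  rot[7] = pq$prqprpr
  rot[8] = q$prqprprp
  rot[9] = $prqprprpq
Sorted (with $ < everything):
  sorted[0] = $prqprprpq  (last char: 'q')
  sorted[1] = pq$prqprpr  (last char: 'r')
  sorted[2] = prpq$prqpr  (last char: 'r')
  sorted[3] = prprpq$prq  (last char: 'q')
  sorted[4] = prqprprpq$  (last char: '$')
  sorted[5] = q$prqprprp  (last char: 'p')
  sorted[6] = qprprpq$pr  (last char: 'r')
  sorted[7] = rpq$prqprp  (last char: 'p')
  sorted[8] = rprpq$prqp  (last char: 'p')
  sorted[9] = rqprprpq$p  (last char: 'p')
Last column: qrrq$prppp
Original string S is at sorted index 4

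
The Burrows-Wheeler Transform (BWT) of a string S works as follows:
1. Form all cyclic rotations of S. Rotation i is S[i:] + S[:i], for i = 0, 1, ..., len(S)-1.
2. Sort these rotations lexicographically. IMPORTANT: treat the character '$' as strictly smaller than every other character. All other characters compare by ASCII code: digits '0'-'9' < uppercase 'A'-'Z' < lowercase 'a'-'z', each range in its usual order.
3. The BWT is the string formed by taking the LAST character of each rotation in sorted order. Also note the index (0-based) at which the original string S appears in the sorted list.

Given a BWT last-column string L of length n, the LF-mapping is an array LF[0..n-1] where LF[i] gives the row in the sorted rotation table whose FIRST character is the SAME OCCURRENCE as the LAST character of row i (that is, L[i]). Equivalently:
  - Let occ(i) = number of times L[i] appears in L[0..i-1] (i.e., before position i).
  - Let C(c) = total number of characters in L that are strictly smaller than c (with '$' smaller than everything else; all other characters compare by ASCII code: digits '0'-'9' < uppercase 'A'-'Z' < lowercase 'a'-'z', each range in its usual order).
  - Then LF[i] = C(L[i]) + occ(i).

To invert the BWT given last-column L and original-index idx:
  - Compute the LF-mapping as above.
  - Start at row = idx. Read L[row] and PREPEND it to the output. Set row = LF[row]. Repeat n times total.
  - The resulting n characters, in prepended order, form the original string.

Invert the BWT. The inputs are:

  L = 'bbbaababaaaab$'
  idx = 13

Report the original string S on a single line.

LF mapping: 8 9 10 1 2 11 3 12 4 5 6 7 13 0
Walk LF starting at row 13, prepending L[row]:
  step 1: row=13, L[13]='$', prepend. Next row=LF[13]=0
  step 2: row=0, L[0]='b', prepend. Next row=LF[0]=8
  step 3: row=8, L[8]='a', prepend. Next row=LF[8]=4
  step 4: row=4, L[4]='a', prepend. Next row=LF[4]=2
  step 5: row=2, L[2]='b', prepend. Next row=LF[2]=10
  step 6: row=10, L[10]='a', prepend. Next row=LF[10]=6
  step 7: row=6, L[6]='a', prepend. Next row=LF[6]=3
  step 8: row=3, L[3]='a', prepend. Next row=LF[3]=1
  step 9: row=1, L[1]='b', prepend. Next row=LF[1]=9
  step 10: row=9, L[9]='a', prepend. Next row=LF[9]=5
  step 11: row=5, L[5]='b', prepend. Next row=LF[5]=11
  step 12: row=11, L[11]='a', prepend. Next row=LF[11]=7
  step 13: row=7, L[7]='b', prepend. Next row=LF[7]=12
  step 14: row=12, L[12]='b', prepend. Next row=LF[12]=13
Reversed output: bbababaaabaab$

Answer: bbababaaabaab$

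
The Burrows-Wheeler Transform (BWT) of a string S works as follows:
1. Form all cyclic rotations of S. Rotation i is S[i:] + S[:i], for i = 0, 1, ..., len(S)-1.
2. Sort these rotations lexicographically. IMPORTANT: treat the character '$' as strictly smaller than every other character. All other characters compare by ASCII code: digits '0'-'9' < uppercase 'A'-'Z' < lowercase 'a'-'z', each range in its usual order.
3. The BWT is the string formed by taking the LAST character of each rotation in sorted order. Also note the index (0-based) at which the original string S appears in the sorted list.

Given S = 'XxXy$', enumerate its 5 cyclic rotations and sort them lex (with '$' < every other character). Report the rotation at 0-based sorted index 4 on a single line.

All 5 rotations (rotation i = S[i:]+S[:i]):
  rot[0] = XxXy$
  rot[1] = xXy$X
  rot[2] = Xy$Xx
  rot[3] = y$XxX
  rot[4] = $XxXy
Sorted (with $ < everything):
  sorted[0] = $XxXy
  sorted[1] = XxXy$
  sorted[2] = Xy$Xx
  sorted[3] = xXy$X
  sorted[4] = y$XxX
sorted[4] = y$XxX

Answer: y$XxX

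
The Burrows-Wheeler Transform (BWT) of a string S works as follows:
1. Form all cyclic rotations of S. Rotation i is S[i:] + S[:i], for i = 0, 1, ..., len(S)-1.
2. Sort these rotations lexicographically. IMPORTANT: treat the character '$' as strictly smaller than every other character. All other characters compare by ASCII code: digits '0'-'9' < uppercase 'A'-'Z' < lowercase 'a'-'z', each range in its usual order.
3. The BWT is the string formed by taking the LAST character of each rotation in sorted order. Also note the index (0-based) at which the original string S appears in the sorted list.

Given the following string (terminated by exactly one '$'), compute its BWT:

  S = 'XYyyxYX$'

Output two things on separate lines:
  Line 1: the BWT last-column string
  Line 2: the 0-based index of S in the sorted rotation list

All 8 rotations (rotation i = S[i:]+S[:i]):
  rot[0] = XYyyxYX$
  rot[1] = YyyxYX$X
  rot[2] = yyxYX$XY
  rot[3] = yxYX$XYy
  rot[4] = xYX$XYyy
  rot[5] = YX$XYyyx
  rot[6] = X$XYyyxY
  rot[7] = $XYyyxYX
Sorted (with $ < everything):
  sorted[0] = $XYyyxYX  (last char: 'X')
  sorted[1] = X$XYyyxY  (last char: 'Y')
  sorted[2] = XYyyxYX$  (last char: '$')
  sorted[3] = YX$XYyyx  (last char: 'x')
  sorted[4] = YyyxYX$X  (last char: 'X')
  sorted[5] = xYX$XYyy  (last char: 'y')
  sorted[6] = yxYX$XYy  (last char: 'y')
  sorted[7] = yyxYX$XY  (last char: 'Y')
Last column: XY$xXyyY
Original string S is at sorted index 2

Answer: XY$xXyyY
2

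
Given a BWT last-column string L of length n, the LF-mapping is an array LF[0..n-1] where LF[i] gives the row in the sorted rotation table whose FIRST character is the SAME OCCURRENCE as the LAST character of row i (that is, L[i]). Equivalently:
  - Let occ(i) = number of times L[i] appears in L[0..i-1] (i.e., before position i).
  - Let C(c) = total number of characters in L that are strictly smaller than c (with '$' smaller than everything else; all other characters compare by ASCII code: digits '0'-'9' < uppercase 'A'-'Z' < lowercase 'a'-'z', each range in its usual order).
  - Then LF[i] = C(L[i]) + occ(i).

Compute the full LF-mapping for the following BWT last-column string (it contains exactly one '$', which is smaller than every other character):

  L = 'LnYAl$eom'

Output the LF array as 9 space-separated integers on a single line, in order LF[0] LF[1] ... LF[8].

Char counts: '$':1, 'A':1, 'L':1, 'Y':1, 'e':1, 'l':1, 'm':1, 'n':1, 'o':1
C (first-col start): C('$')=0, C('A')=1, C('L')=2, C('Y')=3, C('e')=4, C('l')=5, C('m')=6, C('n')=7, C('o')=8
L[0]='L': occ=0, LF[0]=C('L')+0=2+0=2
L[1]='n': occ=0, LF[1]=C('n')+0=7+0=7
L[2]='Y': occ=0, LF[2]=C('Y')+0=3+0=3
L[3]='A': occ=0, LF[3]=C('A')+0=1+0=1
L[4]='l': occ=0, LF[4]=C('l')+0=5+0=5
L[5]='$': occ=0, LF[5]=C('$')+0=0+0=0
L[6]='e': occ=0, LF[6]=C('e')+0=4+0=4
L[7]='o': occ=0, LF[7]=C('o')+0=8+0=8
L[8]='m': occ=0, LF[8]=C('m')+0=6+0=6

Answer: 2 7 3 1 5 0 4 8 6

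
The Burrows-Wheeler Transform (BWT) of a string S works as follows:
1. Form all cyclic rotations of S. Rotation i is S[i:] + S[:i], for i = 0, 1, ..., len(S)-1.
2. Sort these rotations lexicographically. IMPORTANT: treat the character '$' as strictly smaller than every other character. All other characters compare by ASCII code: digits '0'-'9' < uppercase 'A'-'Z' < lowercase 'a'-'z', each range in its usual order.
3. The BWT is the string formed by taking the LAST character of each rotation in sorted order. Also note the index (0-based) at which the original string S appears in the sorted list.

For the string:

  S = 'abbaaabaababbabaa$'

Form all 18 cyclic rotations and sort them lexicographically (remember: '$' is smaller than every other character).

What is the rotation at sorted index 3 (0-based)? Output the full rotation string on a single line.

All 18 rotations (rotation i = S[i:]+S[:i]):
  rot[0] = abbaaabaababbabaa$
  rot[1] = bbaaabaababbabaa$a
  rot[2] = baaabaababbabaa$ab
  rot[3] = aaabaababbabaa$abb
  rot[4] = aabaababbabaa$abba
  rot[5] = abaababbabaa$abbaa
  rot[6] = baababbabaa$abbaaa
  rot[7] = aababbabaa$abbaaab
  rot[8] = ababbabaa$abbaaaba
  rot[9] = babbabaa$abbaaabaa
  rot[10] = abbabaa$abbaaabaab
  rot[11] = bbabaa$abbaaabaaba
  rot[12] = babaa$abbaaabaabab
  rot[13] = abaa$abbaaabaababb
  rot[14] = baa$abbaaabaababba
  rot[15] = aa$abbaaabaababbab
  rot[16] = a$abbaaabaababbaba
  rot[17] = $abbaaabaababbabaa
Sorted (with $ < everything):
  sorted[0] = $abbaaabaababbabaa
  sorted[1] = a$abbaaabaababbaba
  sorted[2] = aa$abbaaabaababbab
  sorted[3] = aaabaababbabaa$abb
  sorted[4] = aabaababbabaa$abba
  sorted[5] = aababbabaa$abbaaab
  sorted[6] = abaa$abbaaabaababb
  sorted[7] = abaababbabaa$abbaa
  sorted[8] = ababbabaa$abbaaaba
  sorted[9] = abbaaabaababbabaa$
  sorted[10] = abbabaa$abbaaabaab
  sorted[11] = baa$abbaaabaababba
  sorted[12] = baaabaababbabaa$ab
  sorted[13] = baababbabaa$abbaaa
  sorted[14] = babaa$abbaaabaabab
  sorted[15] = babbabaa$abbaaabaa
  sorted[16] = bbaaabaababbabaa$a
  sorted[17] = bbabaa$abbaaabaaba
sorted[3] = aaabaababbabaa$abb

Answer: aaabaababbabaa$abb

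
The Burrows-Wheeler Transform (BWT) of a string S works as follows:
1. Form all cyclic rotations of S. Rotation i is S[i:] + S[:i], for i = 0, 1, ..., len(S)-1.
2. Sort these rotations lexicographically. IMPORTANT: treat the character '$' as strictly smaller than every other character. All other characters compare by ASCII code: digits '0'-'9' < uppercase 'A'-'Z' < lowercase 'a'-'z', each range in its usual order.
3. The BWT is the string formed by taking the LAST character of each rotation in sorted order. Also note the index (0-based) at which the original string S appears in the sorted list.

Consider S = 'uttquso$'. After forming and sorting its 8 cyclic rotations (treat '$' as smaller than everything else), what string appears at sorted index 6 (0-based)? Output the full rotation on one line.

Answer: uso$uttq

Derivation:
All 8 rotations (rotation i = S[i:]+S[:i]):
  rot[0] = uttquso$
  rot[1] = ttquso$u
  rot[2] = tquso$ut
  rot[3] = quso$utt
  rot[4] = uso$uttq
  rot[5] = so$uttqu
  rot[6] = o$uttqus
  rot[7] = $uttquso
Sorted (with $ < everything):
  sorted[0] = $uttquso
  sorted[1] = o$uttqus
  sorted[2] = quso$utt
  sorted[3] = so$uttqu
  sorted[4] = tquso$ut
  sorted[5] = ttquso$u
  sorted[6] = uso$uttq
  sorted[7] = uttquso$
sorted[6] = uso$uttq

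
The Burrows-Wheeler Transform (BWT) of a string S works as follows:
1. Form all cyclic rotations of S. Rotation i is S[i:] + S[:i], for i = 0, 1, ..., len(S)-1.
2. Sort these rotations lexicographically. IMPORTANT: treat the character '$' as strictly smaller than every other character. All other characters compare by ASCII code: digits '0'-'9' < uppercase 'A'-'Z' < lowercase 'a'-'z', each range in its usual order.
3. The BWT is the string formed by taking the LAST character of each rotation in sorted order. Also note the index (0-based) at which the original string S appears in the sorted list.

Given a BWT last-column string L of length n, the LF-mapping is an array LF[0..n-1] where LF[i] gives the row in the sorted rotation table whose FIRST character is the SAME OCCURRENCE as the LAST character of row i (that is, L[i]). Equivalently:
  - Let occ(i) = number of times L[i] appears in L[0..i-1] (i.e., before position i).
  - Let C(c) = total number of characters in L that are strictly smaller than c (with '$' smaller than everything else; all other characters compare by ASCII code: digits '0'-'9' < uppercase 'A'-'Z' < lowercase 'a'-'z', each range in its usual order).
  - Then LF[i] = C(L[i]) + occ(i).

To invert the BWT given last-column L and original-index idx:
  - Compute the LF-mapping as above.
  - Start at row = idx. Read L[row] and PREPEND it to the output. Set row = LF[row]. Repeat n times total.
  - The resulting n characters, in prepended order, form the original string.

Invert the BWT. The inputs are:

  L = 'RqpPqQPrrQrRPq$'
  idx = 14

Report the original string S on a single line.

Answer: rqQQqPPrRqrpPR$

Derivation:
LF mapping: 6 9 8 1 10 4 2 12 13 5 14 7 3 11 0
Walk LF starting at row 14, prepending L[row]:
  step 1: row=14, L[14]='$', prepend. Next row=LF[14]=0
  step 2: row=0, L[0]='R', prepend. Next row=LF[0]=6
  step 3: row=6, L[6]='P', prepend. Next row=LF[6]=2
  step 4: row=2, L[2]='p', prepend. Next row=LF[2]=8
  step 5: row=8, L[8]='r', prepend. Next row=LF[8]=13
  step 6: row=13, L[13]='q', prepend. Next row=LF[13]=11
  step 7: row=11, L[11]='R', prepend. Next row=LF[11]=7
  step 8: row=7, L[7]='r', prepend. Next row=LF[7]=12
  step 9: row=12, L[12]='P', prepend. Next row=LF[12]=3
  step 10: row=3, L[3]='P', prepend. Next row=LF[3]=1
  step 11: row=1, L[1]='q', prepend. Next row=LF[1]=9
  step 12: row=9, L[9]='Q', prepend. Next row=LF[9]=5
  step 13: row=5, L[5]='Q', prepend. Next row=LF[5]=4
  step 14: row=4, L[4]='q', prepend. Next row=LF[4]=10
  step 15: row=10, L[10]='r', prepend. Next row=LF[10]=14
Reversed output: rqQQqPPrRqrpPR$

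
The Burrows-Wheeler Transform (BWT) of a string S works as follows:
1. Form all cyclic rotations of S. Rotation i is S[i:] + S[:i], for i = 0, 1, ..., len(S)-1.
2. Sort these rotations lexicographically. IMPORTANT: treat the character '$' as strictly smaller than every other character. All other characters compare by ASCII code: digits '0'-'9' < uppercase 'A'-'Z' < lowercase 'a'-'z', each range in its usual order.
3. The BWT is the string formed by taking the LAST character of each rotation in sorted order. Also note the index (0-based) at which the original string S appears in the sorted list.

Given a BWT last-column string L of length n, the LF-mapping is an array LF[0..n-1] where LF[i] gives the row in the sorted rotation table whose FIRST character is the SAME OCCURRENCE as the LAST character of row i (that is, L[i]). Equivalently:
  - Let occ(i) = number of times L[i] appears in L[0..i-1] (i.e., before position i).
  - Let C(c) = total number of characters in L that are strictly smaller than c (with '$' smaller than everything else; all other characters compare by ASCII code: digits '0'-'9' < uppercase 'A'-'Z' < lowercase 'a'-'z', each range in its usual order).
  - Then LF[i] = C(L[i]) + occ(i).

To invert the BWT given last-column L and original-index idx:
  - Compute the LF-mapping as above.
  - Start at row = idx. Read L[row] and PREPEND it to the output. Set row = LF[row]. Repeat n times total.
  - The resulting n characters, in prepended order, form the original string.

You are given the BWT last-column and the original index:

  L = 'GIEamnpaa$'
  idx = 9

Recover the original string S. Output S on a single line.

Answer: panamaIEG$

Derivation:
LF mapping: 2 3 1 4 7 8 9 5 6 0
Walk LF starting at row 9, prepending L[row]:
  step 1: row=9, L[9]='$', prepend. Next row=LF[9]=0
  step 2: row=0, L[0]='G', prepend. Next row=LF[0]=2
  step 3: row=2, L[2]='E', prepend. Next row=LF[2]=1
  step 4: row=1, L[1]='I', prepend. Next row=LF[1]=3
  step 5: row=3, L[3]='a', prepend. Next row=LF[3]=4
  step 6: row=4, L[4]='m', prepend. Next row=LF[4]=7
  step 7: row=7, L[7]='a', prepend. Next row=LF[7]=5
  step 8: row=5, L[5]='n', prepend. Next row=LF[5]=8
  step 9: row=8, L[8]='a', prepend. Next row=LF[8]=6
  step 10: row=6, L[6]='p', prepend. Next row=LF[6]=9
Reversed output: panamaIEG$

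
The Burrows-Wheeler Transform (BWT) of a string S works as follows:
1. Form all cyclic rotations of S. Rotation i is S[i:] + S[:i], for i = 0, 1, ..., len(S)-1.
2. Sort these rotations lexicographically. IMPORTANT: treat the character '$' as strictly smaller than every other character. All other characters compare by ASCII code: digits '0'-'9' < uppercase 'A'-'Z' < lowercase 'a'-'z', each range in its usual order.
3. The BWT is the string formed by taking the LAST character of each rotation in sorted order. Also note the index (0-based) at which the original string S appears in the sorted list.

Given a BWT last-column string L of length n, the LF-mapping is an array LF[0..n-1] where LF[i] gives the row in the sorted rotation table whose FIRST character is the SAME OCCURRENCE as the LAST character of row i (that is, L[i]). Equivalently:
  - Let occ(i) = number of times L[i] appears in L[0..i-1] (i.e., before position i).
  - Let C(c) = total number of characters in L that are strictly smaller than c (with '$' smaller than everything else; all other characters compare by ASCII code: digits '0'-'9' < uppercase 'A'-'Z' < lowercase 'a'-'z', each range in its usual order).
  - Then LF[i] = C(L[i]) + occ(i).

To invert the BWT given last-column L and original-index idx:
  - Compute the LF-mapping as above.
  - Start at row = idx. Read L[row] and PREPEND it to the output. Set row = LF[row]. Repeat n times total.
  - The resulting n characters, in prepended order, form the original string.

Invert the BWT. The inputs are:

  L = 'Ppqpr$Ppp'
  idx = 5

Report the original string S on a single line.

LF mapping: 1 3 7 4 8 0 2 5 6
Walk LF starting at row 5, prepending L[row]:
  step 1: row=5, L[5]='$', prepend. Next row=LF[5]=0
  step 2: row=0, L[0]='P', prepend. Next row=LF[0]=1
  step 3: row=1, L[1]='p', prepend. Next row=LF[1]=3
  step 4: row=3, L[3]='p', prepend. Next row=LF[3]=4
  step 5: row=4, L[4]='r', prepend. Next row=LF[4]=8
  step 6: row=8, L[8]='p', prepend. Next row=LF[8]=6
  step 7: row=6, L[6]='P', prepend. Next row=LF[6]=2
  step 8: row=2, L[2]='q', prepend. Next row=LF[2]=7
  step 9: row=7, L[7]='p', prepend. Next row=LF[7]=5
Reversed output: pqPprppP$

Answer: pqPprppP$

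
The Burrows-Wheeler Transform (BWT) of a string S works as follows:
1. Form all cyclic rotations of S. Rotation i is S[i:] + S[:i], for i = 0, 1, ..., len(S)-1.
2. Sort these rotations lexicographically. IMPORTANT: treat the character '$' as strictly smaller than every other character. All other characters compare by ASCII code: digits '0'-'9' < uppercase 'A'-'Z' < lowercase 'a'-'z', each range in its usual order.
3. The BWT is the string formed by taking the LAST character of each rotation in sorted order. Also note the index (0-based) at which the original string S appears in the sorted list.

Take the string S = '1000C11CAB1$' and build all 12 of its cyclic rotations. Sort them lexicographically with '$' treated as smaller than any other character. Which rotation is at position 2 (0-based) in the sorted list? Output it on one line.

All 12 rotations (rotation i = S[i:]+S[:i]):
  rot[0] = 1000C11CAB1$
  rot[1] = 000C11CAB1$1
  rot[2] = 00C11CAB1$10
  rot[3] = 0C11CAB1$100
  rot[4] = C11CAB1$1000
  rot[5] = 11CAB1$1000C
  rot[6] = 1CAB1$1000C1
  rot[7] = CAB1$1000C11
  rot[8] = AB1$1000C11C
  rot[9] = B1$1000C11CA
  rot[10] = 1$1000C11CAB
  rot[11] = $1000C11CAB1
Sorted (with $ < everything):
  sorted[0] = $1000C11CAB1
  sorted[1] = 000C11CAB1$1
  sorted[2] = 00C11CAB1$10
  sorted[3] = 0C11CAB1$100
  sorted[4] = 1$1000C11CAB
  sorted[5] = 1000C11CAB1$
  sorted[6] = 11CAB1$1000C
  sorted[7] = 1CAB1$1000C1
  sorted[8] = AB1$1000C11C
  sorted[9] = B1$1000C11CA
  sorted[10] = C11CAB1$1000
  sorted[11] = CAB1$1000C11
sorted[2] = 00C11CAB1$10

Answer: 00C11CAB1$10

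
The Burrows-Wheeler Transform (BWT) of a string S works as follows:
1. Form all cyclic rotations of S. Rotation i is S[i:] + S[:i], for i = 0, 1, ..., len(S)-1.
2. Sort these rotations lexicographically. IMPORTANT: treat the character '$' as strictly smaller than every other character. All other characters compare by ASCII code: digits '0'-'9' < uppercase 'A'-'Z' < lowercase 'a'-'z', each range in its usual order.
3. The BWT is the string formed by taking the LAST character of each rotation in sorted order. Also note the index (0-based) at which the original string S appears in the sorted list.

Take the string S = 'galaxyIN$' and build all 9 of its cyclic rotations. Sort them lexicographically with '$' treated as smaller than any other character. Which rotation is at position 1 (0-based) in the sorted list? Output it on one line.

All 9 rotations (rotation i = S[i:]+S[:i]):
  rot[0] = galaxyIN$
  rot[1] = alaxyIN$g
  rot[2] = laxyIN$ga
  rot[3] = axyIN$gal
  rot[4] = xyIN$gala
  rot[5] = yIN$galax
  rot[6] = IN$galaxy
  rot[7] = N$galaxyI
  rot[8] = $galaxyIN
Sorted (with $ < everything):
  sorted[0] = $galaxyIN
  sorted[1] = IN$galaxy
  sorted[2] = N$galaxyI
  sorted[3] = alaxyIN$g
  sorted[4] = axyIN$gal
  sorted[5] = galaxyIN$
  sorted[6] = laxyIN$ga
  sorted[7] = xyIN$gala
  sorted[8] = yIN$galax
sorted[1] = IN$galaxy

Answer: IN$galaxy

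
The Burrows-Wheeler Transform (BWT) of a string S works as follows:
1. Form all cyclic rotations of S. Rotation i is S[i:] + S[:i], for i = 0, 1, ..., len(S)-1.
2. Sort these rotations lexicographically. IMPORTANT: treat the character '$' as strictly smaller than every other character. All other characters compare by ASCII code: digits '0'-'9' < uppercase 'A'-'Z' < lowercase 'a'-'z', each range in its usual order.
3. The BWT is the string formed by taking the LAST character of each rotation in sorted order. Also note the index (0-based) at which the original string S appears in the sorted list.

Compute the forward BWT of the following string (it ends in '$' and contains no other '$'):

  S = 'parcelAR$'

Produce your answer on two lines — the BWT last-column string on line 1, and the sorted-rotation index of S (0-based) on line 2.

Answer: RlAprce$a
7

Derivation:
All 9 rotations (rotation i = S[i:]+S[:i]):
  rot[0] = parcelAR$
  rot[1] = arcelAR$p
  rot[2] = rcelAR$pa
  rot[3] = celAR$par
  rot[4] = elAR$parc
  rot[5] = lAR$parce
  rot[6] = AR$parcel
  rot[7] = R$parcelA
  rot[8] = $parcelAR
Sorted (with $ < everything):
  sorted[0] = $parcelAR  (last char: 'R')
  sorted[1] = AR$parcel  (last char: 'l')
  sorted[2] = R$parcelA  (last char: 'A')
  sorted[3] = arcelAR$p  (last char: 'p')
  sorted[4] = celAR$par  (last char: 'r')
  sorted[5] = elAR$parc  (last char: 'c')
  sorted[6] = lAR$parce  (last char: 'e')
  sorted[7] = parcelAR$  (last char: '$')
  sorted[8] = rcelAR$pa  (last char: 'a')
Last column: RlAprce$a
Original string S is at sorted index 7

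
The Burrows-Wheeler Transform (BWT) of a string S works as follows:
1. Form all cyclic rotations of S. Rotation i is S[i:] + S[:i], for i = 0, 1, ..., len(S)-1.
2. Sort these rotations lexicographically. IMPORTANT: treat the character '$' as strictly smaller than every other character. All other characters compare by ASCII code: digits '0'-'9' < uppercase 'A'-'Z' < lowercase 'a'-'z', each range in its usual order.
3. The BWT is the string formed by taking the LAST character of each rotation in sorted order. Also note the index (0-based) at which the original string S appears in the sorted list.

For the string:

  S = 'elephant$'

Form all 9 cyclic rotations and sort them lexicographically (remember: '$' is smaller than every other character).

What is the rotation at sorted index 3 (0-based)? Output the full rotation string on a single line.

Answer: ephant$el

Derivation:
All 9 rotations (rotation i = S[i:]+S[:i]):
  rot[0] = elephant$
  rot[1] = lephant$e
  rot[2] = ephant$el
  rot[3] = phant$ele
  rot[4] = hant$elep
  rot[5] = ant$eleph
  rot[6] = nt$elepha
  rot[7] = t$elephan
  rot[8] = $elephant
Sorted (with $ < everything):
  sorted[0] = $elephant
  sorted[1] = ant$eleph
  sorted[2] = elephant$
  sorted[3] = ephant$el
  sorted[4] = hant$elep
  sorted[5] = lephant$e
  sorted[6] = nt$elepha
  sorted[7] = phant$ele
  sorted[8] = t$elephan
sorted[3] = ephant$el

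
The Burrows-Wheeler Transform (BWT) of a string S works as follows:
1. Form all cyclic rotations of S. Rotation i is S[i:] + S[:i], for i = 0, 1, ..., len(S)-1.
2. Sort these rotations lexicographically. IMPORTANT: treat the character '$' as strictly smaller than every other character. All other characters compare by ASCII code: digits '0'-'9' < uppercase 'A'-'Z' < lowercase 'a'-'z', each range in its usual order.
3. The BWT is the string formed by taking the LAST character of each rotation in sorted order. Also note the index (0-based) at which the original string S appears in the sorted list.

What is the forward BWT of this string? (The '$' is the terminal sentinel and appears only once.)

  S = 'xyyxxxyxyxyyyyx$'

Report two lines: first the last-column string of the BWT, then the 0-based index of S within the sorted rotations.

Answer: xyyxxy$yyyxxyxyx
6

Derivation:
All 16 rotations (rotation i = S[i:]+S[:i]):
  rot[0] = xyyxxxyxyxyyyyx$
  rot[1] = yyxxxyxyxyyyyx$x
  rot[2] = yxxxyxyxyyyyx$xy
  rot[3] = xxxyxyxyyyyx$xyy
  rot[4] = xxyxyxyyyyx$xyyx
  rot[5] = xyxyxyyyyx$xyyxx
  rot[6] = yxyxyyyyx$xyyxxx
  rot[7] = xyxyyyyx$xyyxxxy
  rot[8] = yxyyyyx$xyyxxxyx
  rot[9] = xyyyyx$xyyxxxyxy
  rot[10] = yyyyx$xyyxxxyxyx
  rot[11] = yyyx$xyyxxxyxyxy
  rot[12] = yyx$xyyxxxyxyxyy
  rot[13] = yx$xyyxxxyxyxyyy
  rot[14] = x$xyyxxxyxyxyyyy
  rot[15] = $xyyxxxyxyxyyyyx
Sorted (with $ < everything):
  sorted[0] = $xyyxxxyxyxyyyyx  (last char: 'x')
  sorted[1] = x$xyyxxxyxyxyyyy  (last char: 'y')
  sorted[2] = xxxyxyxyyyyx$xyy  (last char: 'y')
  sorted[3] = xxyxyxyyyyx$xyyx  (last char: 'x')
  sorted[4] = xyxyxyyyyx$xyyxx  (last char: 'x')
  sorted[5] = xyxyyyyx$xyyxxxy  (last char: 'y')
  sorted[6] = xyyxxxyxyxyyyyx$  (last char: '$')
  sorted[7] = xyyyyx$xyyxxxyxy  (last char: 'y')
  sorted[8] = yx$xyyxxxyxyxyyy  (last char: 'y')
  sorted[9] = yxxxyxyxyyyyx$xy  (last char: 'y')
  sorted[10] = yxyxyyyyx$xyyxxx  (last char: 'x')
  sorted[11] = yxyyyyx$xyyxxxyx  (last char: 'x')
  sorted[12] = yyx$xyyxxxyxyxyy  (last char: 'y')
  sorted[13] = yyxxxyxyxyyyyx$x  (last char: 'x')
  sorted[14] = yyyx$xyyxxxyxyxy  (last char: 'y')
  sorted[15] = yyyyx$xyyxxxyxyx  (last char: 'x')
Last column: xyyxxy$yyyxxyxyx
Original string S is at sorted index 6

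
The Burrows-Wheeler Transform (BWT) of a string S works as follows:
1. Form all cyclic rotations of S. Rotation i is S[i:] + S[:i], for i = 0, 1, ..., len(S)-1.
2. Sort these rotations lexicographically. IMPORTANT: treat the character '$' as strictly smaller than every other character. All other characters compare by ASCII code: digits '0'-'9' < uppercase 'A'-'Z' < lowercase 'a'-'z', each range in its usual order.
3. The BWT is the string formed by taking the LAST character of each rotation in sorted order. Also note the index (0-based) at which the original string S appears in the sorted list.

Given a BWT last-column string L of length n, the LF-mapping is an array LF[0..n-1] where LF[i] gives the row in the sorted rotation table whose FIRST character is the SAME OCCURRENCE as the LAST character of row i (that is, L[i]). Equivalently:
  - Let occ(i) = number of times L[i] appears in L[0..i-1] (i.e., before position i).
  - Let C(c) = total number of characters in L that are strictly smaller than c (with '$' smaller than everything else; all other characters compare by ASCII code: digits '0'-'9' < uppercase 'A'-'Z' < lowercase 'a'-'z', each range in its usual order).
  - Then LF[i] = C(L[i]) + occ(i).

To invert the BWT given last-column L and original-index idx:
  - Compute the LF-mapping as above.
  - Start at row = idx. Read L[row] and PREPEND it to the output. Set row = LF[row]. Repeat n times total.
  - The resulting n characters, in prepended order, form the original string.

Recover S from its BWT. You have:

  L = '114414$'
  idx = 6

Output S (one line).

Answer: 441411$

Derivation:
LF mapping: 1 2 4 5 3 6 0
Walk LF starting at row 6, prepending L[row]:
  step 1: row=6, L[6]='$', prepend. Next row=LF[6]=0
  step 2: row=0, L[0]='1', prepend. Next row=LF[0]=1
  step 3: row=1, L[1]='1', prepend. Next row=LF[1]=2
  step 4: row=2, L[2]='4', prepend. Next row=LF[2]=4
  step 5: row=4, L[4]='1', prepend. Next row=LF[4]=3
  step 6: row=3, L[3]='4', prepend. Next row=LF[3]=5
  step 7: row=5, L[5]='4', prepend. Next row=LF[5]=6
Reversed output: 441411$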